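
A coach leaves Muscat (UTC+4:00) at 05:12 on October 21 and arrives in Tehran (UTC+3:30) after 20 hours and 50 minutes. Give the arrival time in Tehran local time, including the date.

01:32 on October 22

Convert departure to UTC: 05:12 − 4:00 = 01:12 UTC on Oct 21.
Add 20 hours 50 minutes travel time → 22:02 UTC.
Tehran is UTC+3:30, so local arrival = 22:02 + 3:30 = 01:32 on Oct 22.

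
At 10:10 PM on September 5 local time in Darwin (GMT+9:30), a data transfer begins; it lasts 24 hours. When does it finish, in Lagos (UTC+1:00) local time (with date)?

Convert start to UTC: 10:10 PM − 9:30 = 12:40 PM UTC on Sep 5.
Add 24 hours duration → 12:40 PM UTC (Sep 6).
Lagos is UTC+1:00, so local end time = 12:40 PM + 1:00 = 1:40 PM on Sep 6.

1:40 PM on September 6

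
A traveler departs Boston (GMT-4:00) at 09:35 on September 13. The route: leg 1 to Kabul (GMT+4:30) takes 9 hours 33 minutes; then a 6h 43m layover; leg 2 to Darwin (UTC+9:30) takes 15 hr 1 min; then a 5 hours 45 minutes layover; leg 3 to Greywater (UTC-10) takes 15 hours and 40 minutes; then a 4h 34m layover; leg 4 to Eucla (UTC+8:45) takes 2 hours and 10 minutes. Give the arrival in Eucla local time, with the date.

09:46 on September 16

Convert departure to UTC: 09:35 + 4:00 = 13:35 UTC on Sep 13.
Add 9 hours and 33 minutes leg 1 → 23:08 UTC.
Add 6 hours and 43 minutes layover in Kabul → 05:51 UTC (Sep 14).
Add 15 hours and 1 minute leg 2 → 20:52 UTC.
Add 5 hours 45 minutes layover in Darwin → 02:37 UTC (Sep 15).
Add 15 hours and 40 minutes leg 3 → 18:17 UTC.
Add 4 hours 34 minutes layover in Greywater → 22:51 UTC.
Add 2 hours 10 minutes leg 4 → 01:01 UTC (Sep 16).
Eucla is UTC+8:45, so local arrival = 01:01 + 8:45 = 09:46 on Sep 16.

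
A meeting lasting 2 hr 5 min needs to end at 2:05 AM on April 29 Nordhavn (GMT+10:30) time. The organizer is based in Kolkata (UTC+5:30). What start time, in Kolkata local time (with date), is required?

Target end time in UTC: 2:05 AM − 10:30 = 3:35 PM on Apr 28.
Subtract 2 hours 5 minutes → start 1:30 PM UTC on Apr 28.
Kolkata is UTC+5:30: 1:30 PM + 5:30 = 7:00 PM on Apr 28.

7:00 PM on April 28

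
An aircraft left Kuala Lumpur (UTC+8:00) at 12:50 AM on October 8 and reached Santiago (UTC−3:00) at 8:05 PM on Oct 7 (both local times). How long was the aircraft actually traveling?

Santiago is 11:00 behind Kuala Lumpur.
Clock-face elapsed time (ignoring zones) is −4 hours 45 minutes.
Actual elapsed = −4 hours 45 minutes + 11:00 = 6 hours 15 minutes.

6 hours 15 minutes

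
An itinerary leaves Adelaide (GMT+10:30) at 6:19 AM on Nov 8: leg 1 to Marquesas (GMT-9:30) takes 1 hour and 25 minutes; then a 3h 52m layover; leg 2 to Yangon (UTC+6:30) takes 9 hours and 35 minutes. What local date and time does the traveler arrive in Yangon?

Convert departure to UTC: 6:19 AM − 10:30 = 7:49 PM UTC on Nov 7.
Add 1 hour 25 minutes leg 1 → 9:14 PM UTC.
Add 3 hours and 52 minutes layover in Marquesas → 1:06 AM UTC (Nov 8).
Add 9 hours and 35 minutes leg 2 → 10:41 AM UTC.
Yangon is UTC+6:30, so local arrival = 10:41 AM + 6:30 = 5:11 PM on Nov 8.

5:11 PM on Nov 8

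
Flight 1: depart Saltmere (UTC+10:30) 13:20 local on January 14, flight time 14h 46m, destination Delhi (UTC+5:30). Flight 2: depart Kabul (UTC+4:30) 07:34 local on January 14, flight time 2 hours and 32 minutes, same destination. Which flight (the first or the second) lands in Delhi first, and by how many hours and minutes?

the second, by 12 hours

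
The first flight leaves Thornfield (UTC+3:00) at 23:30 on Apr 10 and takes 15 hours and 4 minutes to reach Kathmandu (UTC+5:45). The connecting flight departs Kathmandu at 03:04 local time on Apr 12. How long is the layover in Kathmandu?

Convert departure to UTC: 23:30 − 3:00 = 20:30 UTC on Apr 10.
Add 15 hours 4 minutes flight time → 11:34 UTC (Apr 11).
Kathmandu is UTC+5:45, so local arrival = 11:34 + 5:45 = 17:19 on Apr 11.
Layover = 03:04 − 17:19 (+1 day) = 9 hours 45 minutes.

9 hours 45 minutes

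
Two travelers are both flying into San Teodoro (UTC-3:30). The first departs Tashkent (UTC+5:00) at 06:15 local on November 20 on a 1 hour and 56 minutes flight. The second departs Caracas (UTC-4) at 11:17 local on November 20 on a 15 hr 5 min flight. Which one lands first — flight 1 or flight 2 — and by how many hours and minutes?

Flight 1 in UTC: 06:15 − 5:00 = 01:15 on Nov 20.
+1 hour and 56 minutes → arrive 03:11 UTC on Nov 20.
Flight 2 in UTC: 11:17 + 4:00 = 15:17 on Nov 20.
+15 hours and 5 minutes → arrive 06:22 UTC on Nov 21.
Flight 1 lands earlier by 27 hours 11 minutes.

the first, by 27 hours 11 minutes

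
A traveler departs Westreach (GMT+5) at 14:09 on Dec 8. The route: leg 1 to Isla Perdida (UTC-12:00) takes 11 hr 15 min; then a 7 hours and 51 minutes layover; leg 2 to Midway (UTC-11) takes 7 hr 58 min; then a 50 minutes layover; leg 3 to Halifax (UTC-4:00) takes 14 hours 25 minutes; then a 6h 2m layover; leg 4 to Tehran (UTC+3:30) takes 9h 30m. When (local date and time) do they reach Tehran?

Convert departure to UTC: 14:09 − 5:00 = 09:09 UTC on Dec 8.
Add 11 hours 15 minutes leg 1 → 20:24 UTC.
Add 7 hours 51 minutes layover in Isla Perdida → 04:15 UTC (Dec 9).
Add 7 hours and 58 minutes leg 2 → 12:13 UTC.
Add 50 minutes layover in Midway → 13:03 UTC.
Add 14 hours 25 minutes leg 3 → 03:28 UTC (Dec 10).
Add 6 hours 2 minutes layover in Halifax → 09:30 UTC.
Add 9 hours 30 minutes leg 4 → 19:00 UTC.
Tehran is UTC+3:30, so local arrival = 19:00 + 3:30 = 22:30 on Dec 10.

22:30 on Dec 10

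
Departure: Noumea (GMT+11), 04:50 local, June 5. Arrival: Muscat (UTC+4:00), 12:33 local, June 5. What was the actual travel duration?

Departure in UTC: 04:50 − 11:00 = 17:50 on Jun 4.
Arrival in UTC: 12:33 − 4:00 = 08:33 on Jun 5.
Elapsed = 08:33 − 17:50 (+1 day) = 14 hours 43 minutes.

14 hours 43 minutes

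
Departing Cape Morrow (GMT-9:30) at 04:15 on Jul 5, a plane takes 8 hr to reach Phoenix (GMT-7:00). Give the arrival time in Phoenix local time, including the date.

Convert departure to UTC: 04:15 + 9:30 = 13:45 UTC on Jul 5.
Add 8 hours travel time → 21:45 UTC.
Phoenix is UTC−7:00, so local arrival = 21:45 − 7:00 = 14:45 on Jul 5.

14:45 on July 5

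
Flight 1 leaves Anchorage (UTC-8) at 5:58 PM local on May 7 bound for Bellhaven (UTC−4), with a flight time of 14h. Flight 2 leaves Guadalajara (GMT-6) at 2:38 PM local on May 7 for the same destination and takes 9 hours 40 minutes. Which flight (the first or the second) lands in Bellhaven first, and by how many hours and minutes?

the second, by 9 hours 40 minutes

Flight 1 in UTC: 5:58 PM + 8:00 = 1:58 AM on May 8.
+14 hours → arrive 3:58 PM UTC on May 8.
Flight 2 in UTC: 2:38 PM + 6:00 = 8:38 PM on May 7.
+9 hours 40 minutes → arrive 6:18 AM UTC on May 8.
Flight 2 lands earlier by 9 hours 40 minutes.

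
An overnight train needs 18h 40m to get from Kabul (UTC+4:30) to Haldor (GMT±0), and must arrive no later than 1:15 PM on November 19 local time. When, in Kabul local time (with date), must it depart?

11:05 PM on November 18

Target arrival is already UTC: 1:15 PM on Nov 19.
Subtract 18 hours 40 minutes → departure 6:35 PM UTC on Nov 18.
Kabul is UTC+4:30: 6:35 PM + 4:30 = 11:05 PM on Nov 18.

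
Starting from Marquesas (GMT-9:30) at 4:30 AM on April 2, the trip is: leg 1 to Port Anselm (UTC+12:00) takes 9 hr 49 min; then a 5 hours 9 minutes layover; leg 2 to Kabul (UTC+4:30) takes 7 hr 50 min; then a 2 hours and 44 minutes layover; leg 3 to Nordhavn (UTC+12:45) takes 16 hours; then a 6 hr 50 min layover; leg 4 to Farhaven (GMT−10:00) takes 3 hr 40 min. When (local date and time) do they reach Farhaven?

Convert departure to UTC: 4:30 AM + 9:30 = 2:00 PM UTC on Apr 2.
Add 9 hours 49 minutes leg 1 → 11:49 PM UTC.
Add 5 hours 9 minutes layover in Port Anselm → 4:58 AM UTC (Apr 3).
Add 7 hours 50 minutes leg 2 → 12:48 PM UTC.
Add 2 hours 44 minutes layover in Kabul → 3:32 PM UTC.
Add 16 hours leg 3 → 7:32 AM UTC (Apr 4).
Add 6 hours 50 minutes layover in Nordhavn → 2:22 PM UTC.
Add 3 hours 40 minutes leg 4 → 6:02 PM UTC.
Farhaven is UTC−10:00, so local arrival = 6:02 PM − 10:00 = 8:02 AM on Apr 4.

8:02 AM on April 4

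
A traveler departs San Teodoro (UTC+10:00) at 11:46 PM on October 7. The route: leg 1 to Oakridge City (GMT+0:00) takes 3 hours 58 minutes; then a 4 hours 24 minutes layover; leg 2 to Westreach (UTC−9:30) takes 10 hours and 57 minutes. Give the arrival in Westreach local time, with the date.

Convert departure to UTC: 11:46 PM − 10:00 = 1:46 PM UTC on Oct 7.
Add 3 hours 58 minutes leg 1 → 5:44 PM UTC.
Add 4 hours and 24 minutes layover in Oakridge City → 10:08 PM UTC.
Add 10 hours and 57 minutes leg 2 → 9:05 AM UTC (Oct 8).
Westreach is UTC−9:30, so local arrival = 9:05 AM − 9:30 = 11:35 PM on Oct 7.

11:35 PM on Oct 7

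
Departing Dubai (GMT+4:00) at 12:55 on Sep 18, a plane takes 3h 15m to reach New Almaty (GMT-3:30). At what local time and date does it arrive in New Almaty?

08:40 on Sep 18

Convert departure to UTC: 12:55 − 4:00 = 08:55 UTC on Sep 18.
Add 3 hours 15 minutes travel time → 12:10 UTC.
New Almaty is UTC−3:30, so local arrival = 12:10 − 3:30 = 08:40 on Sep 18.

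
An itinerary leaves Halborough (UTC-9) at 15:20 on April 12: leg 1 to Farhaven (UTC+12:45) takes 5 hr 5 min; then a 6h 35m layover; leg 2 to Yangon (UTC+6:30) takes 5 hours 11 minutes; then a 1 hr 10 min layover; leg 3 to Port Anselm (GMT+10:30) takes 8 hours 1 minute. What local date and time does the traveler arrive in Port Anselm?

12:52 on April 14

Convert departure to UTC: 15:20 + 9:00 = 00:20 UTC on Apr 13.
Add 5 hours 5 minutes leg 1 → 05:25 UTC.
Add 6 hours 35 minutes layover in Farhaven → 12:00 UTC.
Add 5 hours 11 minutes leg 2 → 17:11 UTC.
Add 1 hour and 10 minutes layover in Yangon → 18:21 UTC.
Add 8 hours and 1 minute leg 3 → 02:22 UTC (Apr 14).
Port Anselm is UTC+10:30, so local arrival = 02:22 + 10:30 = 12:52 on Apr 14.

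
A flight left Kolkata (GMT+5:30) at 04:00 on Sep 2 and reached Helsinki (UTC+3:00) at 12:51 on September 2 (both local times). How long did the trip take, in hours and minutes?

11 hours 21 minutes

Helsinki is 2:30 behind Kolkata.
Clock-face elapsed time (ignoring zones) is 8 hours 51 minutes.
Actual elapsed = 8 hours 51 minutes + 2:30 = 11 hours 21 minutes.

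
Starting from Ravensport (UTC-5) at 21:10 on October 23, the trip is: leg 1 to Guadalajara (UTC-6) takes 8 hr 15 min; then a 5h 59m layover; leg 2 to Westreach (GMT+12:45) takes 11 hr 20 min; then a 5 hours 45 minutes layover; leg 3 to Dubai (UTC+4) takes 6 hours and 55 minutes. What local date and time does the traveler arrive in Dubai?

Convert departure to UTC: 21:10 + 5:00 = 02:10 UTC on Oct 24.
Add 8 hours and 15 minutes leg 1 → 10:25 UTC.
Add 5 hours 59 minutes layover in Guadalajara → 16:24 UTC.
Add 11 hours and 20 minutes leg 2 → 03:44 UTC (Oct 25).
Add 5 hours and 45 minutes layover in Westreach → 09:29 UTC.
Add 6 hours and 55 minutes leg 3 → 16:24 UTC.
Dubai is UTC+4:00, so local arrival = 16:24 + 4:00 = 20:24 on Oct 25.

20:24 on October 25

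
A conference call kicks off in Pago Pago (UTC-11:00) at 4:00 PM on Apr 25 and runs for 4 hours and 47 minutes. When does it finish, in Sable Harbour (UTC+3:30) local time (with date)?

Convert start to UTC: 4:00 PM + 11:00 = 3:00 AM UTC on Apr 26.
Add 4 hours 47 minutes duration → 7:47 AM UTC.
Sable Harbour is UTC+3:30, so local end time = 7:47 AM + 3:30 = 11:17 AM on Apr 26.

11:17 AM on April 26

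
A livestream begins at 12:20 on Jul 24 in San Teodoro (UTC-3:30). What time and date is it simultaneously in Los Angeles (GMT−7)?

08:50 on July 24

Los Angeles is 3:30 behind San Teodoro.
Shift by the zone difference: 12:20 − 3:30 = 08:50 on Jul 24 in Los Angeles.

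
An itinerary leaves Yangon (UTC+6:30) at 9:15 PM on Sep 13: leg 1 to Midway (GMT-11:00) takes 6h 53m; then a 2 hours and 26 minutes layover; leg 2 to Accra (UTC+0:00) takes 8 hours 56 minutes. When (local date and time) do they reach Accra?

Convert departure to UTC: 9:15 PM − 6:30 = 2:45 PM UTC on Sep 13.
Add 6 hours and 53 minutes leg 1 → 9:38 PM UTC.
Add 2 hours and 26 minutes layover in Midway → 12:04 AM UTC (Sep 14).
Add 8 hours and 56 minutes leg 2 → 9:00 AM UTC.
Accra is UTC+0, so local arrival is the same: 9:00 AM on Sep 14.

9:00 AM on September 14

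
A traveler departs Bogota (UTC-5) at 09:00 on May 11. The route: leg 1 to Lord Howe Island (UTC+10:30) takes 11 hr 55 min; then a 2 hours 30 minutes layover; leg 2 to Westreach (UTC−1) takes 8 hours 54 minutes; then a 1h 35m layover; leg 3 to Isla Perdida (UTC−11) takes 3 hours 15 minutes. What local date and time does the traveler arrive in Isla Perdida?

07:09 on May 12

Convert departure to UTC: 09:00 + 5:00 = 14:00 UTC on May 11.
Add 11 hours 55 minutes leg 1 → 01:55 UTC (May 12).
Add 2 hours and 30 minutes layover in Lord Howe Island → 04:25 UTC.
Add 8 hours and 54 minutes leg 2 → 13:19 UTC.
Add 1 hour and 35 minutes layover in Westreach → 14:54 UTC.
Add 3 hours and 15 minutes leg 3 → 18:09 UTC.
Isla Perdida is UTC−11:00, so local arrival = 18:09 − 11:00 = 07:09 on May 12.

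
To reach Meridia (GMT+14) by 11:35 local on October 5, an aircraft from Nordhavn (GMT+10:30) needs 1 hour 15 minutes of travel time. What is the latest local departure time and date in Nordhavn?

06:50 on October 5

Target arrival in UTC: 11:35 − 14:00 = 21:35 on Oct 4.
Subtract 1 hour and 15 minutes → departure 20:20 UTC on Oct 4.
Nordhavn is UTC+10:30: 20:20 + 10:30 = 06:50 on Oct 5.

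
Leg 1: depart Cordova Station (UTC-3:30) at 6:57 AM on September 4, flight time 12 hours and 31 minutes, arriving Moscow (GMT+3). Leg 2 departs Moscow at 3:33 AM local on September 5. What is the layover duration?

1 hour 35 minutes

Convert departure to UTC: 6:57 AM + 3:30 = 10:27 AM UTC on Sep 4.
Add 12 hours 31 minutes flight time → 10:58 PM UTC.
Moscow is UTC+3:00, so local arrival = 10:58 PM + 3:00 = 1:58 AM on Sep 5.
Layover = 3:33 AM − 1:58 AM = 1 hour 35 minutes.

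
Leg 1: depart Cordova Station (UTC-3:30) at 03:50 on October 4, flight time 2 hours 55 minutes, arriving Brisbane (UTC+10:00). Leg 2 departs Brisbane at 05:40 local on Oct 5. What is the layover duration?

Convert departure to UTC: 03:50 + 3:30 = 07:20 UTC on Oct 4.
Add 2 hours and 55 minutes flight time → 10:15 UTC.
Brisbane is UTC+10:00, so local arrival = 10:15 + 10:00 = 20:15 on Oct 4.
Layover = 05:40 − 20:15 (+1 day) = 9 hours 25 minutes.

9 hours 25 minutes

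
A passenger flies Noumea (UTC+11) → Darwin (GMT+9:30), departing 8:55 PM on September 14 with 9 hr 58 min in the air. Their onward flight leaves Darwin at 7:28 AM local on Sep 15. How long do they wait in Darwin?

2 hours 5 minutes

Convert departure to UTC: 8:55 PM − 11:00 = 9:55 AM UTC on Sep 14.
Add 9 hours 58 minutes flight time → 7:53 PM UTC.
Darwin is UTC+9:30, so local arrival = 7:53 PM + 9:30 = 5:23 AM on Sep 15.
Layover = 7:28 AM − 5:23 AM = 2 hours 5 minutes.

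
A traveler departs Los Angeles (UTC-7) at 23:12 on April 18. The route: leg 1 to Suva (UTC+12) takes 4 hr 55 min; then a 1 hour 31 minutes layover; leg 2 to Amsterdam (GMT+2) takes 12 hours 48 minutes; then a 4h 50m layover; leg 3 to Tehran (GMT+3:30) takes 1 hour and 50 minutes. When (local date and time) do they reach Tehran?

Convert departure to UTC: 23:12 + 7:00 = 06:12 UTC on Apr 19.
Add 4 hours and 55 minutes leg 1 → 11:07 UTC.
Add 1 hour 31 minutes layover in Suva → 12:38 UTC.
Add 12 hours and 48 minutes leg 2 → 01:26 UTC (Apr 20).
Add 4 hours and 50 minutes layover in Amsterdam → 06:16 UTC.
Add 1 hour 50 minutes leg 3 → 08:06 UTC.
Tehran is UTC+3:30, so local arrival = 08:06 + 3:30 = 11:36 on Apr 20.

11:36 on April 20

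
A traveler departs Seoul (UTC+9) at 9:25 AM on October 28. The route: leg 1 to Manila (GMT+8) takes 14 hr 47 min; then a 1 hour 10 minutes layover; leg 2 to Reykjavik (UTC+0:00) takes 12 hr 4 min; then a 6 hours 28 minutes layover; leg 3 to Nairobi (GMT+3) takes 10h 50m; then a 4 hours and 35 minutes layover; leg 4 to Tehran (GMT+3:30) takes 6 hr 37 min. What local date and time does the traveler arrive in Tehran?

12:26 PM on October 30

Convert departure to UTC: 9:25 AM − 9:00 = 12:25 AM UTC on Oct 28.
Add 14 hours 47 minutes leg 1 → 3:12 PM UTC.
Add 1 hour 10 minutes layover in Manila → 4:22 PM UTC.
Add 12 hours 4 minutes leg 2 → 4:26 AM UTC (Oct 29).
Add 6 hours and 28 minutes layover in Reykjavik → 10:54 AM UTC.
Add 10 hours 50 minutes leg 3 → 9:44 PM UTC.
Add 4 hours 35 minutes layover in Nairobi → 2:19 AM UTC (Oct 30).
Add 6 hours and 37 minutes leg 4 → 8:56 AM UTC.
Tehran is UTC+3:30, so local arrival = 8:56 AM + 3:30 = 12:26 PM on Oct 30.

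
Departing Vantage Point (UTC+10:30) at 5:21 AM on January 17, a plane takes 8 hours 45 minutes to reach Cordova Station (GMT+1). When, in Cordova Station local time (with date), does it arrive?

4:36 AM on Jan 17

Convert departure to UTC: 5:21 AM − 10:30 = 6:51 PM UTC on Jan 16.
Add 8 hours and 45 minutes travel time → 3:36 AM UTC (Jan 17).
Cordova Station is UTC+1:00, so local arrival = 3:36 AM + 1:00 = 4:36 AM on Jan 17.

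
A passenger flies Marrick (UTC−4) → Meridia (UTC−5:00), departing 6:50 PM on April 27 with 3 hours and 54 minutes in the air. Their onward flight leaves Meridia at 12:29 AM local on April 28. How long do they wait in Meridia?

Convert departure to UTC: 6:50 PM + 4:00 = 10:50 PM UTC on Apr 27.
Add 3 hours and 54 minutes flight time → 2:44 AM UTC (Apr 28).
Meridia is UTC−5:00, so local arrival = 2:44 AM − 5:00 = 9:44 PM on Apr 27.
Layover = 12:29 AM − 9:44 PM (+1 day) = 2 hours 45 minutes.

2 hours 45 minutes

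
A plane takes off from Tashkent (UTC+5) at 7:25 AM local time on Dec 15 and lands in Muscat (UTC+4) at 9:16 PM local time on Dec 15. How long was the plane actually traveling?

Muscat is 1:00 behind Tashkent.
Clock-face elapsed time (ignoring zones) is 13 hours 51 minutes.
Actual elapsed = 13 hours 51 minutes + 1:00 = 14 hours 51 minutes.

14 hours 51 minutes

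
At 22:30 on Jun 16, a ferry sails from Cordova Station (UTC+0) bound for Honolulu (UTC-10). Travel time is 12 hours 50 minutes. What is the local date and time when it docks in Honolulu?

Honolulu is 10:00 behind Cordova Station.
After 12 hours 50 minutes it is 11:20 (Jun 17) in Cordova Station.
Shift by the zone difference: 11:20 − 10:00 = 01:20 on Jun 17 in Honolulu.

01:20 on June 17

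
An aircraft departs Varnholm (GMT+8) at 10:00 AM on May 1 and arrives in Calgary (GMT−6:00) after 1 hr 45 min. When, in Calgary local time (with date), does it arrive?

9:45 PM on April 30

Calgary is 14:00 behind Varnholm.
After 1 hour 45 minutes it is 11:45 AM in Varnholm.
Shift by the zone difference: 11:45 AM − 14:00 = 9:45 PM on Apr 30 in Calgary.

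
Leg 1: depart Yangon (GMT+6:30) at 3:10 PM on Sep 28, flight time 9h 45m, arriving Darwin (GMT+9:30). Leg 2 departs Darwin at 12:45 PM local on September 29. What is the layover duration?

Convert departure to UTC: 3:10 PM − 6:30 = 8:40 AM UTC on Sep 28.
Add 9 hours 45 minutes flight time → 6:25 PM UTC.
Darwin is UTC+9:30, so local arrival = 6:25 PM + 9:30 = 3:55 AM on Sep 29.
Layover = 12:45 PM − 3:55 AM = 8 hours 50 minutes.

8 hours 50 minutes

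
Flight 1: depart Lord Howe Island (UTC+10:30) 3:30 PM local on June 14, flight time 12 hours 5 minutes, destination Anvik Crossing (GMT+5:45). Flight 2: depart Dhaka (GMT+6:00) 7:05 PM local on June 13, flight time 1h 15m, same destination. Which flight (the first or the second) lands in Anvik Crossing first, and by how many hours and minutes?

the second, by 26 hours 45 minutes

Flight 1 in UTC: 3:30 PM − 10:30 = 5:00 AM on Jun 14.
+12 hours and 5 minutes → arrive 5:05 PM UTC on Jun 14.
Flight 2 in UTC: 7:05 PM − 6:00 = 1:05 PM on Jun 13.
+1 hour and 15 minutes → arrive 2:20 PM UTC on Jun 13.
Flight 2 lands earlier by 26 hours 45 minutes.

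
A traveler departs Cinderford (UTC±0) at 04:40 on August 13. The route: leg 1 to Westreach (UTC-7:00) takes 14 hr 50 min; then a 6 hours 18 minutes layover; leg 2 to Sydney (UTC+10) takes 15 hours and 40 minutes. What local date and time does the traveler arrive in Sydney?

03:28 on August 15

Cinderford is at UTC+0, so departure is already 04:40 UTC on Aug 13.
Add 14 hours 50 minutes leg 1 → 19:30 UTC.
Add 6 hours 18 minutes layover in Westreach → 01:48 UTC (Aug 14).
Add 15 hours and 40 minutes leg 2 → 17:28 UTC.
Sydney is UTC+10:00, so local arrival = 17:28 + 10:00 = 03:28 on Aug 15.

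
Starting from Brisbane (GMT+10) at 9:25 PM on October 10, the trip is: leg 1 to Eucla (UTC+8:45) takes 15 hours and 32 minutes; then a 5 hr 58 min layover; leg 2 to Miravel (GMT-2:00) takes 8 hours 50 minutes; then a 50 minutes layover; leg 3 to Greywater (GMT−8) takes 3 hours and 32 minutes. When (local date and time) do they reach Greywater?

2:07 PM on October 11

Convert departure to UTC: 9:25 PM − 10:00 = 11:25 AM UTC on Oct 10.
Add 15 hours and 32 minutes leg 1 → 2:57 AM UTC (Oct 11).
Add 5 hours 58 minutes layover in Eucla → 8:55 AM UTC.
Add 8 hours 50 minutes leg 2 → 5:45 PM UTC.
Add 50 minutes layover in Miravel → 6:35 PM UTC.
Add 3 hours 32 minutes leg 3 → 10:07 PM UTC.
Greywater is UTC−8:00, so local arrival = 10:07 PM − 8:00 = 2:07 PM on Oct 11.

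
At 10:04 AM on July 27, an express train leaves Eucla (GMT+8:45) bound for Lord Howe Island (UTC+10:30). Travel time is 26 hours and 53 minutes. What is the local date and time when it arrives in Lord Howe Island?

Convert departure to UTC: 10:04 AM − 8:45 = 1:19 AM UTC on Jul 27.
Add 26 hours and 53 minutes travel time → 4:12 AM UTC (Jul 28).
Lord Howe Island is UTC+10:30, so local arrival = 4:12 AM + 10:30 = 2:42 PM on Jul 28.

2:42 PM on July 28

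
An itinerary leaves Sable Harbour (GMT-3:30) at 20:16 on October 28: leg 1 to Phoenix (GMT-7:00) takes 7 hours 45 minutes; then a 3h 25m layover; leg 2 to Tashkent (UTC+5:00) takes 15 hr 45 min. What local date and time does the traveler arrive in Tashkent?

07:41 on October 30

Convert departure to UTC: 20:16 + 3:30 = 23:46 UTC on Oct 28.
Add 7 hours and 45 minutes leg 1 → 07:31 UTC (Oct 29).
Add 3 hours 25 minutes layover in Phoenix → 10:56 UTC.
Add 15 hours and 45 minutes leg 2 → 02:41 UTC (Oct 30).
Tashkent is UTC+5:00, so local arrival = 02:41 + 5:00 = 07:41 on Oct 30.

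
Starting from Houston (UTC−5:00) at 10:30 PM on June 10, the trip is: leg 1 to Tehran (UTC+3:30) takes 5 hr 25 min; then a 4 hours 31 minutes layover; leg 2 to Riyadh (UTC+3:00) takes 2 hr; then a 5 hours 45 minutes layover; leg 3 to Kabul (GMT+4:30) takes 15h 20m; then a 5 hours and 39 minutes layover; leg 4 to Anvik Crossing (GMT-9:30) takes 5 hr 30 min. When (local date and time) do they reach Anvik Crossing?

2:10 PM on Jun 12

Convert departure to UTC: 10:30 PM + 5:00 = 3:30 AM UTC on Jun 11.
Add 5 hours 25 minutes leg 1 → 8:55 AM UTC.
Add 4 hours 31 minutes layover in Tehran → 1:26 PM UTC.
Add 2 hours leg 2 → 3:26 PM UTC.
Add 5 hours and 45 minutes layover in Riyadh → 9:11 PM UTC.
Add 15 hours 20 minutes leg 3 → 12:31 PM UTC (Jun 12).
Add 5 hours 39 minutes layover in Kabul → 6:10 PM UTC.
Add 5 hours and 30 minutes leg 4 → 11:40 PM UTC.
Anvik Crossing is UTC−9:30, so local arrival = 11:40 PM − 9:30 = 2:10 PM on Jun 12.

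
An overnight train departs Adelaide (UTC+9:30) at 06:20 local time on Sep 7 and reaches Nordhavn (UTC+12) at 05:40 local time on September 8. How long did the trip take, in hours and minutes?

20 hours 50 minutes

Departure in UTC: 06:20 − 9:30 = 20:50 on Sep 6.
Arrival in UTC: 05:40 − 12:00 = 17:40 on Sep 7.
Elapsed = 17:40 − 20:50 (+1 day) = 20 hours 50 minutes.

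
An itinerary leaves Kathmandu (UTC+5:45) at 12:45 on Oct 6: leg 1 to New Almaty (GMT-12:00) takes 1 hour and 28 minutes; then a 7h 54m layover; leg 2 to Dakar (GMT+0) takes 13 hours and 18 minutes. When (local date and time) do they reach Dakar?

Convert departure to UTC: 12:45 − 5:45 = 07:00 UTC on Oct 6.
Add 1 hour 28 minutes leg 1 → 08:28 UTC.
Add 7 hours 54 minutes layover in New Almaty → 16:22 UTC.
Add 13 hours 18 minutes leg 2 → 05:40 UTC (Oct 7).
Dakar is UTC+0, so local arrival is the same: 05:40 on Oct 7.

05:40 on October 7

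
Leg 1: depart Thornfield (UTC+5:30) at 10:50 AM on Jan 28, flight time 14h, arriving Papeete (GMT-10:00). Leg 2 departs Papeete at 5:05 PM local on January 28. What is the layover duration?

7 hours 45 minutes

Convert departure to UTC: 10:50 AM − 5:30 = 5:20 AM UTC on Jan 28.
Add 14 hours flight time → 7:20 PM UTC.
Papeete is UTC−10:00, so local arrival = 7:20 PM − 10:00 = 9:20 AM on Jan 28.
Layover = 5:05 PM − 9:20 AM = 7 hours 45 minutes.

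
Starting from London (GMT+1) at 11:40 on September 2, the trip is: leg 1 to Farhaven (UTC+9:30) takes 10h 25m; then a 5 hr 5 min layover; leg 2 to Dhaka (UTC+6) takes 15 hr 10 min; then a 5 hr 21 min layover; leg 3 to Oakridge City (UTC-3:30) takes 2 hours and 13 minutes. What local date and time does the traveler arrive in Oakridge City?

21:24 on September 3

Convert departure to UTC: 11:40 − 1:00 = 10:40 UTC on Sep 2.
Add 10 hours and 25 minutes leg 1 → 21:05 UTC.
Add 5 hours and 5 minutes layover in Farhaven → 02:10 UTC (Sep 3).
Add 15 hours 10 minutes leg 2 → 17:20 UTC.
Add 5 hours and 21 minutes layover in Dhaka → 22:41 UTC.
Add 2 hours and 13 minutes leg 3 → 00:54 UTC (Sep 4).
Oakridge City is UTC−3:30, so local arrival = 00:54 − 3:30 = 21:24 on Sep 3.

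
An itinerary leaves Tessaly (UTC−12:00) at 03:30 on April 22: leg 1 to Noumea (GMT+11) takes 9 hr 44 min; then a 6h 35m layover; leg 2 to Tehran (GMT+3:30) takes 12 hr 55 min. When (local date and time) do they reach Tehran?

00:14 on April 24

Convert departure to UTC: 03:30 + 12:00 = 15:30 UTC on Apr 22.
Add 9 hours and 44 minutes leg 1 → 01:14 UTC (Apr 23).
Add 6 hours 35 minutes layover in Noumea → 07:49 UTC.
Add 12 hours 55 minutes leg 2 → 20:44 UTC.
Tehran is UTC+3:30, so local arrival = 20:44 + 3:30 = 00:14 on Apr 24.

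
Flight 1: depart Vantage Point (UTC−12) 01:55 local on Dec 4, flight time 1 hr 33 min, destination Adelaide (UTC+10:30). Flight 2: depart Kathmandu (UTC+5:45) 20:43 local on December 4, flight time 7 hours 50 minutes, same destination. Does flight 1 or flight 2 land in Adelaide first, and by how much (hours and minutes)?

Flight 1 in UTC: 01:55 + 12:00 = 13:55 on Dec 4.
+1 hour and 33 minutes → arrive 15:28 UTC on Dec 4.
Flight 2 in UTC: 20:43 − 5:45 = 14:58 on Dec 4.
+7 hours 50 minutes → arrive 22:48 UTC on Dec 4.
Flight 1 lands earlier by 7 hours 20 minutes.

the first, by 7 hours 20 minutes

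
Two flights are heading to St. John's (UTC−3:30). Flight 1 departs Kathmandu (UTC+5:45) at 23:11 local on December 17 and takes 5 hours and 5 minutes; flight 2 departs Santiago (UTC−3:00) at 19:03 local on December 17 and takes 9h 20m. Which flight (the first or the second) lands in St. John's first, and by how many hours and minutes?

the first, by 8 hours 52 minutes

Flight 1 in UTC: 23:11 − 5:45 = 17:26 on Dec 17.
+5 hours 5 minutes → arrive 22:31 UTC on Dec 17.
Flight 2 in UTC: 19:03 + 3:00 = 22:03 on Dec 17.
+9 hours and 20 minutes → arrive 07:23 UTC on Dec 18.
Flight 1 lands earlier by 8 hours 52 minutes.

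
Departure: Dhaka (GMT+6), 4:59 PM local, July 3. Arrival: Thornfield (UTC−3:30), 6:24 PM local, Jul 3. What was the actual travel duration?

10 hours 55 minutes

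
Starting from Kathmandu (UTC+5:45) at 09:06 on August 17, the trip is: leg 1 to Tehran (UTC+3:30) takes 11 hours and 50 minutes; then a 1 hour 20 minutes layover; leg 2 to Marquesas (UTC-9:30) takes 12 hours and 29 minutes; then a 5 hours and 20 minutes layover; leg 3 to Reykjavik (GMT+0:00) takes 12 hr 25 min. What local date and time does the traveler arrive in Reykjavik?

22:45 on August 18

Convert departure to UTC: 09:06 − 5:45 = 03:21 UTC on Aug 17.
Add 11 hours 50 minutes leg 1 → 15:11 UTC.
Add 1 hour and 20 minutes layover in Tehran → 16:31 UTC.
Add 12 hours 29 minutes leg 2 → 05:00 UTC (Aug 18).
Add 5 hours 20 minutes layover in Marquesas → 10:20 UTC.
Add 12 hours and 25 minutes leg 3 → 22:45 UTC.
Reykjavik is UTC+0, so local arrival is the same: 22:45 on Aug 18.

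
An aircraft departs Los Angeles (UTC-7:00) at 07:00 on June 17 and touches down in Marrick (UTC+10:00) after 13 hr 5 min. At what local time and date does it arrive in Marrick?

13:05 on Jun 18

Convert departure to UTC: 07:00 + 7:00 = 14:00 UTC on Jun 17.
Add 13 hours 5 minutes travel time → 03:05 UTC (Jun 18).
Marrick is UTC+10:00, so local arrival = 03:05 + 10:00 = 13:05 on Jun 18.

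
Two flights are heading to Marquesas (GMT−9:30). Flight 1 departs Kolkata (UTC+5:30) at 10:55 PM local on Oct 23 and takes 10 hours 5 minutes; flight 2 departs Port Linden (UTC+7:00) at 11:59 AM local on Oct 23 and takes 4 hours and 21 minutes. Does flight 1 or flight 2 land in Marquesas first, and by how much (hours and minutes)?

the second, by 18 hours 10 minutes

Flight 1 in UTC: 10:55 PM − 5:30 = 5:25 PM on Oct 23.
+10 hours 5 minutes → arrive 3:30 AM UTC on Oct 24.
Flight 2 in UTC: 11:59 AM − 7:00 = 4:59 AM on Oct 23.
+4 hours 21 minutes → arrive 9:20 AM UTC on Oct 23.
Flight 2 lands earlier by 18 hours 10 minutes.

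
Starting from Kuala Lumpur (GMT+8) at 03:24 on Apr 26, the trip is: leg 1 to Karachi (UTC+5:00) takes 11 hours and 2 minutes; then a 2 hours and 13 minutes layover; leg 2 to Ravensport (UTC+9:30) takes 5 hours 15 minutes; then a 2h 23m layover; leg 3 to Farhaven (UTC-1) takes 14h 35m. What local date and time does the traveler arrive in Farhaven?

05:52 on April 27

Convert departure to UTC: 03:24 − 8:00 = 19:24 UTC on Apr 25.
Add 11 hours and 2 minutes leg 1 → 06:26 UTC (Apr 26).
Add 2 hours and 13 minutes layover in Karachi → 08:39 UTC.
Add 5 hours and 15 minutes leg 2 → 13:54 UTC.
Add 2 hours and 23 minutes layover in Ravensport → 16:17 UTC.
Add 14 hours and 35 minutes leg 3 → 06:52 UTC (Apr 27).
Farhaven is UTC−1:00, so local arrival = 06:52 − 1:00 = 05:52 on Apr 27.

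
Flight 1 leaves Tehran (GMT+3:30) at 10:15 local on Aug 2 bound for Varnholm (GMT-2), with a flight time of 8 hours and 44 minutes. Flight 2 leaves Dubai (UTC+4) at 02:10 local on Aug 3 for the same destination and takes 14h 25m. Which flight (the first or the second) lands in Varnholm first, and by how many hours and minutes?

Flight 1 in UTC: 10:15 − 3:30 = 06:45 on Aug 2.
+8 hours and 44 minutes → arrive 15:29 UTC on Aug 2.
Flight 2 in UTC: 02:10 − 4:00 = 22:10 on Aug 2.
+14 hours and 25 minutes → arrive 12:35 UTC on Aug 3.
Flight 1 lands earlier by 21 hours 6 minutes.

the first, by 21 hours 6 minutes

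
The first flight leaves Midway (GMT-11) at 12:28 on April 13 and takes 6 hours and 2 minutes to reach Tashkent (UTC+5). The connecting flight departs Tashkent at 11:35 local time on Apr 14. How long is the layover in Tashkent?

Convert departure to UTC: 12:28 + 11:00 = 23:28 UTC on Apr 13.
Add 6 hours and 2 minutes flight time → 05:30 UTC (Apr 14).
Tashkent is UTC+5:00, so local arrival = 05:30 + 5:00 = 10:30 on Apr 14.
Layover = 11:35 − 10:30 = 1 hour 5 minutes.

1 hour 5 minutes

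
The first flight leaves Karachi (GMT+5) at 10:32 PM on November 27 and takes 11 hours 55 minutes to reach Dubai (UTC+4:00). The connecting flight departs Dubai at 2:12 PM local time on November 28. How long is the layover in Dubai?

4 hours 45 minutes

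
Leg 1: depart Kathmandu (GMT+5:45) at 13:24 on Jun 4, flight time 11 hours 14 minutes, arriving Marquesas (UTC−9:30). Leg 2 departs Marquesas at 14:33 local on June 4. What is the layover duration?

Convert departure to UTC: 13:24 − 5:45 = 07:39 UTC on Jun 4.
Add 11 hours 14 minutes flight time → 18:53 UTC.
Marquesas is UTC−9:30, so local arrival = 18:53 − 9:30 = 09:23 on Jun 4.
Layover = 14:33 − 09:23 = 5 hours 10 minutes.

5 hours 10 minutes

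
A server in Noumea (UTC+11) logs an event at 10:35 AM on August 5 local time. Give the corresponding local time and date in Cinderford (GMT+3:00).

2:35 AM on August 5

Cinderford is 8:00 behind Noumea.
Shift by the zone difference: 10:35 AM − 8:00 = 2:35 AM on Aug 5 in Cinderford.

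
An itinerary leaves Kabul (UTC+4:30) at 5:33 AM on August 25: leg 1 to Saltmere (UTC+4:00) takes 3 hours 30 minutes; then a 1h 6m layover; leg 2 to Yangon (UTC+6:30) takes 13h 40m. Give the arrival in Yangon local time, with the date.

1:49 AM on August 26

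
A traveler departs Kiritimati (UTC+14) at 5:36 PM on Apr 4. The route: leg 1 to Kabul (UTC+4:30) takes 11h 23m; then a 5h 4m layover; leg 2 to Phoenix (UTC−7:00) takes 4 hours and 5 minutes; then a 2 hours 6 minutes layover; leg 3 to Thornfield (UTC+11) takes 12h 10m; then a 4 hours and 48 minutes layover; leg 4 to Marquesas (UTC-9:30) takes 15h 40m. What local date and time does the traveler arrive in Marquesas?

Convert departure to UTC: 5:36 PM − 14:00 = 3:36 AM UTC on Apr 4.
Add 11 hours and 23 minutes leg 1 → 2:59 PM UTC.
Add 5 hours 4 minutes layover in Kabul → 8:03 PM UTC.
Add 4 hours 5 minutes leg 2 → 12:08 AM UTC (Apr 5).
Add 2 hours and 6 minutes layover in Phoenix → 2:14 AM UTC.
Add 12 hours 10 minutes leg 3 → 2:24 PM UTC.
Add 4 hours 48 minutes layover in Thornfield → 7:12 PM UTC.
Add 15 hours 40 minutes leg 4 → 10:52 AM UTC (Apr 6).
Marquesas is UTC−9:30, so local arrival = 10:52 AM − 9:30 = 1:22 AM on Apr 6.

1:22 AM on Apr 6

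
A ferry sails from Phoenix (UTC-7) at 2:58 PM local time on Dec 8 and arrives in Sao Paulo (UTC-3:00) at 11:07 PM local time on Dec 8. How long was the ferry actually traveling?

Departure in UTC: 2:58 PM + 7:00 = 9:58 PM on Dec 8.
Arrival in UTC: 11:07 PM + 3:00 = 2:07 AM on Dec 9.
Elapsed = 2:07 AM − 9:58 PM (+1 day) = 4 hours 9 minutes.

4 hours 9 minutes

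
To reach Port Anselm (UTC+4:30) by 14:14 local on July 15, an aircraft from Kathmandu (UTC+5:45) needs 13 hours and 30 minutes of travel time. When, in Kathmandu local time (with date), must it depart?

01:59 on July 15

Target arrival in UTC: 14:14 − 4:30 = 09:44 on Jul 15.
Subtract 13 hours and 30 minutes → departure 20:14 UTC on Jul 14.
Kathmandu is UTC+5:45: 20:14 + 5:45 = 01:59 on Jul 15.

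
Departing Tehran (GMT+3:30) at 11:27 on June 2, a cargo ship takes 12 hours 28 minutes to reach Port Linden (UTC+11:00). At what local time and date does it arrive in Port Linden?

07:25 on June 3

Port Linden is 7:30 ahead of Tehran.
After 12 hours and 28 minutes it is 23:55 in Tehran.
Shift by the zone difference: 23:55 + 7:30 = 07:25 on Jun 3 in Port Linden.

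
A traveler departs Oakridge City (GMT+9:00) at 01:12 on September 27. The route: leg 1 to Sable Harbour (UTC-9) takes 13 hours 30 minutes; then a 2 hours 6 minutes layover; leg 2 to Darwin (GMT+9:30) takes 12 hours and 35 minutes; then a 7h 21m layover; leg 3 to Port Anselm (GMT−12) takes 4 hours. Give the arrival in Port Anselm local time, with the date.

19:44 on September 27

Convert departure to UTC: 01:12 − 9:00 = 16:12 UTC on Sep 26.
Add 13 hours and 30 minutes leg 1 → 05:42 UTC (Sep 27).
Add 2 hours 6 minutes layover in Sable Harbour → 07:48 UTC.
Add 12 hours and 35 minutes leg 2 → 20:23 UTC.
Add 7 hours 21 minutes layover in Darwin → 03:44 UTC (Sep 28).
Add 4 hours leg 3 → 07:44 UTC.
Port Anselm is UTC−12:00, so local arrival = 07:44 − 12:00 = 19:44 on Sep 27.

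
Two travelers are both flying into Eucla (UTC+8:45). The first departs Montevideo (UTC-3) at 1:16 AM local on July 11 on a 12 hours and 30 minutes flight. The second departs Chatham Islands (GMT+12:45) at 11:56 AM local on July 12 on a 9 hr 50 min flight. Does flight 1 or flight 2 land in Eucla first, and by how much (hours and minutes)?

Flight 1 in UTC: 1:16 AM + 3:00 = 4:16 AM on Jul 11.
+12 hours 30 minutes → arrive 4:46 PM UTC on Jul 11.
Flight 2 in UTC: 11:56 AM − 12:45 = 11:11 PM on Jul 11.
+9 hours and 50 minutes → arrive 9:01 AM UTC on Jul 12.
Flight 1 lands earlier by 16 hours 15 minutes.

the first, by 16 hours 15 minutes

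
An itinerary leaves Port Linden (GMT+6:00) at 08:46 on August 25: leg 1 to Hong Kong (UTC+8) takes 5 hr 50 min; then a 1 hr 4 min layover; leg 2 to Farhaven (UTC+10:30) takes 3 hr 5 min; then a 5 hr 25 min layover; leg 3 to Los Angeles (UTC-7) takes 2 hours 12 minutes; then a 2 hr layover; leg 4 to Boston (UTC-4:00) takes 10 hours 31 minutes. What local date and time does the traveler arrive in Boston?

Convert departure to UTC: 08:46 − 6:00 = 02:46 UTC on Aug 25.
Add 5 hours 50 minutes leg 1 → 08:36 UTC.
Add 1 hour 4 minutes layover in Hong Kong → 09:40 UTC.
Add 3 hours and 5 minutes leg 2 → 12:45 UTC.
Add 5 hours 25 minutes layover in Farhaven → 18:10 UTC.
Add 2 hours and 12 minutes leg 3 → 20:22 UTC.
Add 2 hours layover in Los Angeles → 22:22 UTC.
Add 10 hours and 31 minutes leg 4 → 08:53 UTC (Aug 26).
Boston is UTC−4:00, so local arrival = 08:53 − 4:00 = 04:53 on Aug 26.

04:53 on August 26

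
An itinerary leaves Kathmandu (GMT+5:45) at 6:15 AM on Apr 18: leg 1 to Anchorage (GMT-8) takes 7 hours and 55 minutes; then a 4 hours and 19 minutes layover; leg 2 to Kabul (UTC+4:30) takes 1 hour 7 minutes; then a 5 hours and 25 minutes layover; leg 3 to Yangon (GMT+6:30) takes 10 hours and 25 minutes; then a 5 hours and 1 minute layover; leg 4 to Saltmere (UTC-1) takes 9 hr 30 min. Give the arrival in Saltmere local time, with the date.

7:12 PM on April 19

Convert departure to UTC: 6:15 AM − 5:45 = 12:30 AM UTC on Apr 18.
Add 7 hours and 55 minutes leg 1 → 8:25 AM UTC.
Add 4 hours 19 minutes layover in Anchorage → 12:44 PM UTC.
Add 1 hour and 7 minutes leg 2 → 1:51 PM UTC.
Add 5 hours and 25 minutes layover in Kabul → 7:16 PM UTC.
Add 10 hours and 25 minutes leg 3 → 5:41 AM UTC (Apr 19).
Add 5 hours and 1 minute layover in Yangon → 10:42 AM UTC.
Add 9 hours 30 minutes leg 4 → 8:12 PM UTC.
Saltmere is UTC−1:00, so local arrival = 8:12 PM − 1:00 = 7:12 PM on Apr 19.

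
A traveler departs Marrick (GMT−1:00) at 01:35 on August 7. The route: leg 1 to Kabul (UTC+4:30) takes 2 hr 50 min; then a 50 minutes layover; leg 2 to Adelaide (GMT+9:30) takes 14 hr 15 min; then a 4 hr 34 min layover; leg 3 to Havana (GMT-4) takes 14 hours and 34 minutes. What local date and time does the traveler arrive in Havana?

Convert departure to UTC: 01:35 + 1:00 = 02:35 UTC on Aug 7.
Add 2 hours and 50 minutes leg 1 → 05:25 UTC.
Add 50 minutes layover in Kabul → 06:15 UTC.
Add 14 hours 15 minutes leg 2 → 20:30 UTC.
Add 4 hours 34 minutes layover in Adelaide → 01:04 UTC (Aug 8).
Add 14 hours 34 minutes leg 3 → 15:38 UTC.
Havana is UTC−4:00, so local arrival = 15:38 − 4:00 = 11:38 on Aug 8.

11:38 on August 8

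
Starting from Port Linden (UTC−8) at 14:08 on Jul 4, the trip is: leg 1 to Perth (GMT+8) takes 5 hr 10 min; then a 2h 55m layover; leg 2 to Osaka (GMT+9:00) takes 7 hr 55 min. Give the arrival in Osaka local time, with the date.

23:08 on July 5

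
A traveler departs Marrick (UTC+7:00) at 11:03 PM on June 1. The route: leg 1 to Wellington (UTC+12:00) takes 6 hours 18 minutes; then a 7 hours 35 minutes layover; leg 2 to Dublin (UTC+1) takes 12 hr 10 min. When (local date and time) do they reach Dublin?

Convert departure to UTC: 11:03 PM − 7:00 = 4:03 PM UTC on Jun 1.
Add 6 hours 18 minutes leg 1 → 10:21 PM UTC.
Add 7 hours 35 minutes layover in Wellington → 5:56 AM UTC (Jun 2).
Add 12 hours and 10 minutes leg 2 → 6:06 PM UTC.
Dublin is UTC+1:00, so local arrival = 6:06 PM + 1:00 = 7:06 PM on Jun 2.

7:06 PM on June 2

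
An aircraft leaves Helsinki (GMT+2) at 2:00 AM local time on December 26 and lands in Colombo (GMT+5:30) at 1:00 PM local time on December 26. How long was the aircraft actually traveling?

7 hours 30 minutes

Colombo is 3:30 ahead of Helsinki.
Clock-face elapsed time (ignoring zones) is 11 hours.
Actual elapsed = 11 hours − 3:30 = 7 hours 30 minutes.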